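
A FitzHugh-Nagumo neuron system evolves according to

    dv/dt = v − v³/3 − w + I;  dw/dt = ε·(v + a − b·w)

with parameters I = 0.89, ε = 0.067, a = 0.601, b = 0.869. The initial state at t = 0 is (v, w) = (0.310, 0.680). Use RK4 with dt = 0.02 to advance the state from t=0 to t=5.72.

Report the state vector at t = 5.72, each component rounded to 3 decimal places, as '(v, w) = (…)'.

t=0.000: state=(0.310, 0.680)
step 1 (dt=0.02): k1=(0.510, 0.021), k2=(0.514, 0.022), k3=(0.514, 0.022), k4=(0.519, 0.022); state += dt/6·(k1+2k2+2k3+k4)
t=0.020: state=(0.320, 0.680)
t=0.040: state=(0.331, 0.681)
t=0.060: state=(0.341, 0.681)
continuing one RK4 step at a time; state shown every 10 steps (Δt=0.2):
t=0.200: state=(0.421, 0.685)
t=0.400: state=(0.551, 0.692)
t=0.600: state=(0.698, 0.700)
t=0.800: state=(0.859, 0.710)
t=1.000: state=(1.026, 0.722)
t=1.200: state=(1.188, 0.737)
t=1.400: state=(1.335, 0.753)
t=1.600: state=(1.458, 0.771)
t=1.800: state=(1.552, 0.790)
t=2.000: state=(1.621, 0.810)
t=2.200: state=(1.667, 0.831)
t=2.400: state=(1.695, 0.852)
t=2.600: state=(1.712, 0.872)
t=2.800: state=(1.719, 0.893)
t=3.000: state=(1.721, 0.914)
t=3.200: state=(1.719, 0.934)
t=3.400: state=(1.714, 0.954)
t=3.600: state=(1.708, 0.974)
t=3.800: state=(1.700, 0.993)
t=4.000: state=(1.691, 1.012)
t=4.200: state=(1.682, 1.031)
t=4.400: state=(1.673, 1.050)
t=4.600: state=(1.663, 1.068)
t=4.800: state=(1.654, 1.085)
t=5.000: state=(1.644, 1.103)
t=5.200: state=(1.634, 1.120)
t=5.400: state=(1.624, 1.137)
t=5.600: state=(1.614, 1.153)
t=5.720: state=(1.608, 1.163)

(v, w) = (1.608, 1.163)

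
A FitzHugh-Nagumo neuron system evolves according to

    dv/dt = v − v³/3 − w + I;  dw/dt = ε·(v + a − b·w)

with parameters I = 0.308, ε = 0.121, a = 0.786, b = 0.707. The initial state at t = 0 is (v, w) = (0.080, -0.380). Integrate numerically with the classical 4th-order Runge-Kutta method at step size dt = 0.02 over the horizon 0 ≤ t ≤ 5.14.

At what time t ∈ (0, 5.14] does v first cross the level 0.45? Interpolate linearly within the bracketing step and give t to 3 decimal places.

t=0.000: state=(0.080, -0.380)
step 1 (dt=0.02): k1=(0.768, 0.137), k2=(0.774, 0.138), k3=(0.774, 0.138), k4=(0.780, 0.139); state += dt/6·(k1+2k2+2k3+k4)
t=0.020: state=(0.095, -0.377)
t=0.040: state=(0.111, -0.374)
t=0.060: state=(0.127, -0.372)
continuing one RK4 step at a time; state shown every 10 steps (Δt=0.2):
t=0.200: state=(0.247, -0.351)
t=0.400: state=(0.441, -0.318)
next step: t=0.420: state=(0.461, -0.314) — v has crossed 0.45
linear interpolation between t=0.400 (0.44053) and t=0.420 (0.46142) → t≈0.409

t = 0.409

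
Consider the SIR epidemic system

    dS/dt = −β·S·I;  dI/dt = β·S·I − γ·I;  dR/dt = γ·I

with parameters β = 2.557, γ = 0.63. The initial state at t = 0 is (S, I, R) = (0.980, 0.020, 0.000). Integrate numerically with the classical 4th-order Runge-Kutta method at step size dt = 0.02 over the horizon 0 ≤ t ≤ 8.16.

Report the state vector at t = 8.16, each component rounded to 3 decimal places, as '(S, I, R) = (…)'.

(S, I, R) = (0.021, 0.029, 0.950)

t=0.000: state=(0.980, 0.020, 0.000)
step 1 (dt=0.02): k1=(-0.050, 0.038, 0.013), k2=(-0.051, 0.038, 0.013), k3=(-0.051, 0.038, 0.013), k4=(-0.052, 0.039, 0.013); state += dt/6·(k1+2k2+2k3+k4)
t=0.020: state=(0.979, 0.021, 0.000)
t=0.040: state=(0.978, 0.022, 0.001)
t=0.060: state=(0.977, 0.022, 0.001)
continuing one RK4 step at a time; state shown every 25 steps (Δt=0.5):
t=0.500: state=(0.940, 0.050, 0.010)
t=1.000: state=(0.850, 0.115, 0.035)
t=1.500: state=(0.686, 0.226, 0.088)
t=2.000: state=(0.474, 0.347, 0.179)
t=2.500: state=(0.290, 0.410, 0.300)
t=3.000: state=(0.172, 0.399, 0.429)
t=3.500: state=(0.106, 0.346, 0.547)
t=4.000: state=(0.071, 0.282, 0.646)
t=4.500: state=(0.052, 0.223, 0.726)
t=5.000: state=(0.040, 0.172, 0.788)
t=5.500: state=(0.033, 0.132, 0.835)
t=6.000: state=(0.029, 0.100, 0.872)
t=6.500: state=(0.025, 0.075, 0.899)
t=7.000: state=(0.023, 0.057, 0.920)
t=7.500: state=(0.022, 0.043, 0.935)
t=8.000: state=(0.021, 0.032, 0.947)
t=8.160: state=(0.021, 0.029, 0.950)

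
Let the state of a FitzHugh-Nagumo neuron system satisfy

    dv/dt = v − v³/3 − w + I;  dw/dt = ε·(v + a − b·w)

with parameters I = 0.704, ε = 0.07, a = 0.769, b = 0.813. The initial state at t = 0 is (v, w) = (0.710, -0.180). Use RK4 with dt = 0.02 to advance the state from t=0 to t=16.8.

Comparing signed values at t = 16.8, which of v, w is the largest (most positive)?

t=0.000: state=(0.710, -0.180)
step 1 (dt=0.02): k1=(1.475, 0.114), k2=(1.481, 0.115), k3=(1.481, 0.115), k4=(1.486, 0.116); state += dt/6·(k1+2k2+2k3+k4)
t=0.020: state=(0.740, -0.178)
t=0.040: state=(0.769, -0.175)
t=0.060: state=(0.799, -0.173)
continuing one RK4 step at a time; state shown every 50 steps (Δt=1):
t=1.000: state=(1.859, -0.023)
t=2.000: state=(1.969, 0.163)
t=3.000: state=(1.915, 0.339)
t=4.000: state=(1.853, 0.501)
t=5.000: state=(1.789, 0.649)
t=6.000: state=(1.724, 0.785)
t=7.000: state=(1.658, 0.909)
t=8.000: state=(1.591, 1.022)
t=9.000: state=(1.521, 1.123)
t=10.000: state=(1.448, 1.214)
t=11.000: state=(1.371, 1.295)
t=12.000: state=(1.288, 1.367)
t=13.000: state=(1.196, 1.428)
t=14.000: state=(1.089, 1.479)
t=15.000: state=(0.958, 1.519)
t=16.000: state=(0.776, 1.547)
t=16.800: state=(0.552, 1.557)
compare at T: v=0.552, w=1.557

largest component: w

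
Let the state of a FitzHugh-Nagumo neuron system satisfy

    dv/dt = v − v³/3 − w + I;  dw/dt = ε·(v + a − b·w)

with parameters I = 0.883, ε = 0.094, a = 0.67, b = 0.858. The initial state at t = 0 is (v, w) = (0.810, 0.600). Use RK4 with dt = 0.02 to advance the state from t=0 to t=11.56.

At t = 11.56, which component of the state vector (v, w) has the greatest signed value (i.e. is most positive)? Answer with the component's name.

t=0.000: state=(0.810, 0.600)
step 1 (dt=0.02): k1=(0.916, 0.091), k2=(0.918, 0.092), k3=(0.918, 0.092), k4=(0.920, 0.092); state += dt/6·(k1+2k2+2k3+k4)
t=0.020: state=(0.828, 0.602)
t=0.040: state=(0.847, 0.604)
t=0.060: state=(0.865, 0.606)
continuing one RK4 step at a time; state shown every 25 steps (Δt=0.5):
t=0.500: state=(1.262, 0.655)
t=1.000: state=(1.577, 0.726)
t=1.500: state=(1.707, 0.805)
t=2.000: state=(1.733, 0.883)
t=2.500: state=(1.718, 0.959)
t=3.000: state=(1.689, 1.030)
t=3.500: state=(1.655, 1.097)
t=4.000: state=(1.619, 1.160)
t=4.500: state=(1.582, 1.219)
t=5.000: state=(1.545, 1.274)
t=5.500: state=(1.507, 1.325)
t=6.000: state=(1.469, 1.372)
t=6.500: state=(1.431, 1.415)
t=7.000: state=(1.392, 1.455)
t=7.500: state=(1.352, 1.492)
t=8.000: state=(1.311, 1.525)
t=8.500: state=(1.270, 1.555)
t=9.000: state=(1.227, 1.582)
t=9.500: state=(1.182, 1.606)
t=10.000: state=(1.135, 1.626)
t=10.500: state=(1.086, 1.644)
t=11.000: state=(1.033, 1.659)
t=11.500: state=(0.975, 1.670)
t=11.560: state=(0.968, 1.672)
compare at T: v=0.968, w=1.672

largest component: w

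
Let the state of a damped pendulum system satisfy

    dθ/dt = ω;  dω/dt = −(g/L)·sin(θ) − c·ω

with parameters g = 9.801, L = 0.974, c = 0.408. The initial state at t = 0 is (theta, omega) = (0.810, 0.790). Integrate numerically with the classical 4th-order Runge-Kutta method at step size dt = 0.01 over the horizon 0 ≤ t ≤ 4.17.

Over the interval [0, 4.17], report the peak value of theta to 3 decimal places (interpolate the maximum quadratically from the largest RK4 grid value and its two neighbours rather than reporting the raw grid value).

t=0.000: state=(0.810, 0.790)
step 1 (dt=0.01): k1=(0.790, -7.611), k2=(0.752, -7.622), k3=(0.752, -7.621), k4=(0.714, -7.631); state += dt/6·(k1+2k2+2k3+k4)
t=0.010: state=(0.818, 0.714)
t=0.020: state=(0.824, 0.637)
t=0.030: state=(0.830, 0.561)
continuing one RK4 step at a time; state shown every 20 steps (Δt=0.2):
t=0.200: state=(0.816, -0.709)
t=0.400: state=(0.547, -1.894)
t=0.600: state=(0.106, -2.370)
t=0.800: state=(-0.339, -1.942)
t=1.000: state=(-0.627, -0.862)
t=1.200: state=(-0.671, 0.407)
t=1.400: state=(-0.479, 1.451)
t=1.600: state=(-0.130, 1.923)
t=1.800: state=(0.240, 1.653)
t=2.000: state=(0.492, 0.804)
t=2.200: state=(0.548, -0.249)
t=2.400: state=(0.404, -1.138)
t=2.600: state=(0.124, -1.562)
t=2.800: state=(-0.180, -1.376)
t=3.000: state=(-0.393, -0.700)
t=3.200: state=(-0.447, 0.169)
t=3.400: state=(-0.334, 0.911)
t=3.600: state=(-0.108, 1.271)
t=3.800: state=(0.141, 1.132)
t=4.000: state=(0.317, 0.586)
t=4.170: state=(0.366, -0.021)
largest grid value and its neighbours: theta(0.090)=0.85014, theta(0.100)=0.85078, theta(0.110)=0.85067
parabola through these three points peaks at t≈0.103 with theta≈0.85083

max theta = 0.851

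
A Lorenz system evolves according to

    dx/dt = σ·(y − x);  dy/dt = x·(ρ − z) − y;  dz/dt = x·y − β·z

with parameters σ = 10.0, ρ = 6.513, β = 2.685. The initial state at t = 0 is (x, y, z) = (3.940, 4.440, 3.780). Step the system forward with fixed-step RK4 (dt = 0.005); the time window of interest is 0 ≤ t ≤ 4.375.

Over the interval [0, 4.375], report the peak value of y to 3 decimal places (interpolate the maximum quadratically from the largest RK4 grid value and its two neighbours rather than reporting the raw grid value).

t=0.000: state=(3.940, 4.440, 3.780)
step 1 (dt=0.005): k1=(5.000, 6.328, 7.344), k2=(5.033, 6.274, 7.413), k3=(5.031, 6.273, 7.412), k4=(5.062, 6.218, 7.481); state += dt/6·(k1+2k2+2k3+k4)
t=0.005: state=(3.965, 4.471, 3.817)
t=0.010: state=(3.991, 4.502, 3.855)
t=0.015: state=(4.016, 4.532, 3.893)
continuing one RK4 step at a time; state shown every 40 steps (Δt=0.2):
t=0.200: state=(4.835, 5.080, 5.615)
t=0.400: state=(4.658, 4.280, 6.830)
t=0.600: state=(3.758, 3.345, 6.404)
t=0.800: state=(3.227, 3.117, 5.419)
t=1.000: state=(3.273, 3.409, 4.780)
t=1.200: state=(3.675, 3.914, 4.776)
t=1.400: state=(4.103, 4.260, 5.302)
t=1.600: state=(4.217, 4.171, 5.859)
t=1.800: state=(3.986, 3.830, 5.962)
t=2.000: state=(3.710, 3.610, 5.671)
t=2.200: state=(3.620, 3.630, 5.345)
t=2.400: state=(3.721, 3.800, 5.231)
t=2.600: state=(3.888, 3.962, 5.357)
t=2.800: state=(3.979, 3.991, 5.569)
t=3.000: state=(3.940, 3.896, 5.677)
t=3.200: state=(3.839, 3.791, 5.624)
t=3.400: state=(3.773, 3.759, 5.500)
t=3.600: state=(3.782, 3.803, 5.421)
t=3.800: state=(3.838, 3.869, 5.433)
t=4.000: state=(3.886, 3.900, 5.503)
t=4.200: state=(3.890, 3.881, 5.562)
t=4.375: state=(3.865, 3.846, 5.568)
largest grid value and its neighbours: y(0.180)=5.08584, y(0.185)=5.08595, y(0.190)=5.08496
parabola through these three points peaks at t≈0.183 with y≈5.08603

max y = 5.086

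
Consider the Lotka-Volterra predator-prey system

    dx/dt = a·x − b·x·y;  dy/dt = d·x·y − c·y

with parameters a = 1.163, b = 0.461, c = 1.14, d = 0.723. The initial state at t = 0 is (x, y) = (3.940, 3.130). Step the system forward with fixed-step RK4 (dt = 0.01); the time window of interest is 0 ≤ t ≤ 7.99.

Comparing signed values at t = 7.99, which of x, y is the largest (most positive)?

largest component: y

t=0.000: state=(3.940, 3.130)
step 1 (dt=0.01): k1=(-1.103, 5.348), k2=(-1.150, 5.381), k3=(-1.150, 5.381), k4=(-1.197, 5.413); state += dt/6·(k1+2k2+2k3+k4)
t=0.010: state=(3.928, 3.184)
t=0.020: state=(3.916, 3.238)
t=0.030: state=(3.903, 3.293)
continuing one RK4 step at a time; state shown every 50 steps (Δt=0.5):
t=0.500: state=(2.459, 5.875)
t=1.000: state=(1.047, 6.055)
t=1.500: state=(0.551, 4.490)
t=2.000: state=(0.419, 3.007)
t=2.500: state=(0.425, 1.975)
t=3.000: state=(0.523, 1.322)
t=3.500: state=(0.725, 0.934)
t=4.000: state=(1.074, 0.727)
t=4.500: state=(1.640, 0.666)
t=5.000: state=(2.493, 0.788)
t=5.500: state=(3.540, 1.326)
t=6.000: state=(3.958, 3.037)
t=6.500: state=(2.526, 5.808)
t=7.000: state=(1.078, 6.094)
t=7.500: state=(0.560, 4.548)
t=7.990: state=(0.421, 3.077)
compare at T: x=0.421, y=3.077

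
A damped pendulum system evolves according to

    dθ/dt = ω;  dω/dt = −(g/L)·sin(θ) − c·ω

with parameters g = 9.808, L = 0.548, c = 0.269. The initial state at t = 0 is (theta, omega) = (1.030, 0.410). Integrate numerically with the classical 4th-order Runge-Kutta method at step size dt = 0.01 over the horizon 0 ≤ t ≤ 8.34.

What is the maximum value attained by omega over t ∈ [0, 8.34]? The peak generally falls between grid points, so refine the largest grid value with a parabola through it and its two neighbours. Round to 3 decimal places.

t=0.000: state=(1.030, 0.410)
step 1 (dt=0.01): k1=(0.410, -15.454), k2=(0.333, -15.452), k3=(0.333, -15.449), k4=(0.256, -15.443); state += dt/6·(k1+2k2+2k3+k4)
t=0.010: state=(1.033, 0.256)
t=0.020: state=(1.035, 0.101)
t=0.030: state=(1.035, -0.053)
continuing one RK4 step at a time; state shown every 50 steps (Δt=0.5):
t=0.500: state=(-0.260, -3.745)
t=1.000: state=(-0.698, 2.388)
t=1.500: state=(0.766, 1.284)
t=2.000: state=(-0.019, -3.231)
t=2.500: state=(-0.647, 1.482)
t=3.000: state=(0.565, 1.493)
t=3.500: state=(0.074, -2.644)
t=4.000: state=(-0.554, 0.974)
t=4.500: state=(0.429, 1.408)
t=5.000: state=(0.098, -2.146)
t=5.500: state=(-0.461, 0.698)
t=6.000: state=(0.337, 1.219)
t=6.500: state=(0.091, -1.748)
t=7.000: state=(-0.378, 0.546)
t=7.500: state=(0.273, 1.009)
t=8.000: state=(0.074, -1.430)
t=8.340: state=(-0.309, -0.443)
largest grid value and its neighbours: omega(1.190)=3.58699, omega(1.200)=3.59196, omega(1.210)=3.59051
parabola through these three points peaks at t≈1.203 with omega≈3.59220

max omega = 3.592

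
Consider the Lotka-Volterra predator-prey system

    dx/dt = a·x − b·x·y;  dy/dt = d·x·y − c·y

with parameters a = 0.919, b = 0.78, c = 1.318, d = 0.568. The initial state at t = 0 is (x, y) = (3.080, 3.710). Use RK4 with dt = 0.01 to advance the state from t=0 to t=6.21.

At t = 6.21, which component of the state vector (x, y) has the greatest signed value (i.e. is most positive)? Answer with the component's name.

t=0.000: state=(3.080, 3.710)
step 1 (dt=0.01): k1=(-6.082, 1.601), k2=(-6.041, 1.540), k3=(-6.041, 1.540), k4=(-5.999, 1.479); state += dt/6·(k1+2k2+2k3+k4)
t=0.010: state=(3.020, 3.725)
t=0.020: state=(2.960, 3.740)
t=0.030: state=(2.901, 3.753)
continuing one RK4 step at a time; state shown every 25 steps (Δt=0.25):
t=0.250: state=(1.851, 3.760)
t=0.500: state=(1.161, 3.332)
t=0.750: state=(0.807, 2.748)
t=1.000: state=(0.628, 2.186)
t=1.250: state=(0.542, 1.707)
t=1.500: state=(0.508, 1.322)
t=1.750: state=(0.509, 1.022)
t=2.000: state=(0.538, 0.791)
t=2.250: state=(0.590, 0.617)
t=2.500: state=(0.667, 0.485)
t=2.750: state=(0.772, 0.386)
t=3.000: state=(0.907, 0.313)
t=3.250: state=(1.080, 0.259)
t=3.500: state=(1.297, 0.220)
t=3.750: state=(1.568, 0.194)
t=4.000: state=(1.903, 0.178)
t=4.250: state=(2.314, 0.173)
t=4.500: state=(2.814, 0.179)
t=4.750: state=(3.414, 0.200)
t=5.000: state=(4.115, 0.245)
t=5.250: state=(4.898, 0.334)
t=5.500: state=(5.687, 0.510)
t=5.750: state=(6.284, 0.862)
t=6.000: state=(6.301, 1.531)
t=6.210: state=(5.567, 2.373)
compare at T: x=5.567, y=2.373

largest component: x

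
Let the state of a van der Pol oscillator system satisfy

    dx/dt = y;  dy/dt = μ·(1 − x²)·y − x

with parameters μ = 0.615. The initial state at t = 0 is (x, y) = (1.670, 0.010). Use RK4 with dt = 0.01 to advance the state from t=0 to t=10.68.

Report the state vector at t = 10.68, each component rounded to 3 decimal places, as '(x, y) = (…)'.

(x, y) = (-1.077, 1.280)

t=0.000: state=(1.670, 0.010)
step 1 (dt=0.01): k1=(0.010, -1.681), k2=(0.002, -1.672), k3=(0.002, -1.672), k4=(-0.007, -1.663); state += dt/6·(k1+2k2+2k3+k4)
t=0.010: state=(1.670, -0.007)
t=0.020: state=(1.670, -0.023)
t=0.030: state=(1.670, -0.040)
continuing one RK4 step at a time; state shown every 50 steps (Δt=0.5):
t=0.500: state=(1.499, -0.637)
t=1.000: state=(1.062, -1.110)
t=1.500: state=(0.373, -1.669)
t=2.000: state=(-0.606, -2.168)
t=2.500: state=(-1.579, -1.443)
t=3.000: state=(-1.937, -0.072)
t=3.500: state=(-1.775, 0.627)
t=4.000: state=(-1.356, 1.040)
t=4.500: state=(-0.722, 1.525)
t=5.000: state=(0.199, 2.158)
t=5.500: state=(1.310, 2.002)
t=6.000: state=(1.946, 0.497)
t=6.500: state=(1.923, -0.451)
t=7.000: state=(1.578, -0.895)
t=7.500: state=(1.031, -1.312)
t=8.000: state=(0.234, -1.908)
t=8.500: state=(-0.855, -2.301)
t=9.000: state=(-1.783, -1.154)
t=9.500: state=(-1.996, 0.155)
t=10.000: state=(-1.756, 0.732)
t=10.500: state=(-1.293, 1.121)
t=10.680: state=(-1.077, 1.280)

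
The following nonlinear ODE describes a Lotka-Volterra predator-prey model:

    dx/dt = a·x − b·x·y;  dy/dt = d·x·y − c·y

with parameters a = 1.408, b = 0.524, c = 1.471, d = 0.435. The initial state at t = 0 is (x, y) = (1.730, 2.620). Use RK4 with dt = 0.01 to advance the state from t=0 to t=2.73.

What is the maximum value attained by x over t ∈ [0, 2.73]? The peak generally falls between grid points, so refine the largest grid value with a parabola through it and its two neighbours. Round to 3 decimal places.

t=0.000: state=(1.730, 2.620)
step 1 (dt=0.01): k1=(0.061, -1.882), k2=(0.069, -1.875), k3=(0.069, -1.875), k4=(0.078, -1.868); state += dt/6·(k1+2k2+2k3+k4)
t=0.010: state=(1.731, 2.601)
t=0.020: state=(1.732, 2.583)
t=0.030: state=(1.733, 2.564)
continuing one RK4 step at a time; state shown every 10 steps (Δt=0.1):
t=0.100: state=(1.744, 2.439)
t=0.200: state=(1.775, 2.273)
t=0.300: state=(1.821, 2.121)
t=0.400: state=(1.883, 1.985)
t=0.500: state=(1.960, 1.862)
t=0.600: state=(2.052, 1.754)
t=0.700: state=(2.161, 1.659)
t=0.800: state=(2.285, 1.578)
t=0.900: state=(2.427, 1.509)
t=1.000: state=(2.585, 1.452)
t=1.100: state=(2.761, 1.408)
t=1.200: state=(2.955, 1.376)
t=1.300: state=(3.167, 1.357)
t=1.400: state=(3.396, 1.351)
t=1.500: state=(3.642, 1.359)
t=1.600: state=(3.902, 1.383)
t=1.700: state=(4.174, 1.423)
t=1.800: state=(4.454, 1.481)
t=1.900: state=(4.735, 1.562)
t=2.000: state=(5.009, 1.666)
t=2.100: state=(5.267, 1.799)
t=2.200: state=(5.495, 1.963)
t=2.300: state=(5.679, 2.161)
t=2.400: state=(5.803, 2.395)
t=2.500: state=(5.852, 2.664)
t=2.600: state=(5.814, 2.965)
t=2.700: state=(5.682, 3.287)
t=2.730: state=(5.624, 3.386)
largest grid value and its neighbours: x(2.500)=5.85187, x(2.510)=5.85213, x(2.520)=5.85150
parabola through these three points peaks at t≈2.508 with x≈5.85215

max x = 5.852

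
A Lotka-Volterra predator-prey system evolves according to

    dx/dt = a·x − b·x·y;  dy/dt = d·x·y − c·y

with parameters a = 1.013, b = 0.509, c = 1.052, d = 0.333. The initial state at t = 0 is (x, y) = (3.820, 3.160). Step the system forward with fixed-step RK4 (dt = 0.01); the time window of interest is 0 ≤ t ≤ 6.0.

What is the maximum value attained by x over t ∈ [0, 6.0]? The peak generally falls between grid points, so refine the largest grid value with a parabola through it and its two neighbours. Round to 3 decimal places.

t=0.000: state=(3.820, 3.160)
step 1 (dt=0.01): k1=(-2.275, 0.695), k2=(-2.275, 0.684), k3=(-2.274, 0.684), k4=(-2.274, 0.673); state += dt/6·(k1+2k2+2k3+k4)
t=0.010: state=(3.797, 3.167)
t=0.020: state=(3.775, 3.173)
t=0.030: state=(3.752, 3.180)
continuing one RK4 step at a time; state shown every 20 steps (Δt=0.2):
t=0.200: state=(3.372, 3.253)
t=0.400: state=(2.963, 3.254)
t=0.600: state=(2.615, 3.173)
t=0.800: state=(2.334, 3.031)
t=1.000: state=(2.118, 2.847)
t=1.200: state=(1.962, 2.642)
t=1.400: state=(1.856, 2.430)
t=1.600: state=(1.793, 2.223)
t=1.800: state=(1.769, 2.028)
t=2.000: state=(1.779, 1.849)
t=2.200: state=(1.820, 1.688)
t=2.400: state=(1.890, 1.547)
t=2.600: state=(1.990, 1.427)
t=2.800: state=(2.119, 1.325)
t=3.000: state=(2.277, 1.243)
t=3.200: state=(2.465, 1.179)
t=3.400: state=(2.684, 1.134)
t=3.600: state=(2.933, 1.107)
t=3.800: state=(3.210, 1.101)
t=4.000: state=(3.513, 1.116)
t=4.200: state=(3.833, 1.154)
t=4.400: state=(4.160, 1.221)
t=4.600: state=(4.478, 1.319)
t=4.800: state=(4.764, 1.454)
t=5.000: state=(4.988, 1.631)
t=5.200: state=(5.118, 1.851)
t=5.400: state=(5.124, 2.111)
t=5.600: state=(4.989, 2.397)
t=5.800: state=(4.716, 2.685)
t=6.000: state=(4.335, 2.943)
largest grid value and its neighbours: x(5.300)=5.13793, x(5.310)=5.13811, x(5.320)=5.13795
parabola through these three points peaks at t≈5.310 with x≈5.13811

max x = 5.138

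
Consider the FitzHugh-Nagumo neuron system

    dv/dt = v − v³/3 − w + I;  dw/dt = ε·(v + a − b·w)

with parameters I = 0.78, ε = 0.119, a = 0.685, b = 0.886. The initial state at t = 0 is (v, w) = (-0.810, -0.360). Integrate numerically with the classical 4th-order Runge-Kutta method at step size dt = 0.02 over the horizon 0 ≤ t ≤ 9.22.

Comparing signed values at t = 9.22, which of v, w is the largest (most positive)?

t=0.000: state=(-0.810, -0.360)
step 1 (dt=0.02): k1=(0.507, 0.023), k2=(0.509, 0.024), k3=(0.509, 0.024), k4=(0.510, 0.024); state += dt/6·(k1+2k2+2k3+k4)
t=0.020: state=(-0.800, -0.360)
t=0.040: state=(-0.790, -0.359)
t=0.060: state=(-0.779, -0.359)
continuing one RK4 step at a time; state shown every 25 steps (Δt=0.5):
t=0.500: state=(-0.528, -0.341)
t=1.000: state=(-0.140, -0.304)
t=1.500: state=(0.452, -0.240)
t=2.000: state=(1.238, -0.139)
t=2.500: state=(1.795, -0.002)
t=3.000: state=(1.956, 0.148)
t=3.500: state=(1.957, 0.293)
t=4.000: state=(1.919, 0.430)
t=4.500: state=(1.873, 0.558)
t=5.000: state=(1.825, 0.676)
t=5.500: state=(1.776, 0.785)
t=6.000: state=(1.728, 0.886)
t=6.500: state=(1.679, 0.979)
t=7.000: state=(1.630, 1.065)
t=7.500: state=(1.581, 1.143)
t=8.000: state=(1.531, 1.214)
t=8.500: state=(1.481, 1.278)
t=9.000: state=(1.431, 1.337)
t=9.220: state=(1.408, 1.361)
compare at T: v=1.408, w=1.361

largest component: v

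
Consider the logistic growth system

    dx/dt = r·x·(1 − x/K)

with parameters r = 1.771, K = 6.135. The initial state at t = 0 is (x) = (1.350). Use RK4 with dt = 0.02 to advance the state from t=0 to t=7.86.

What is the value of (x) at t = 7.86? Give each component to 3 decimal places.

(x) = (6.135)

t=0.000: state=(1.350)
step 1 (dt=0.02): k1=(1.865), k2=(1.883), k3=(1.883), k4=(1.902); state += dt/6·(k1+2k2+2k3+k4)
t=0.020: state=(1.388)
t=0.040: state=(1.426)
t=0.060: state=(1.465)
continuing one RK4 step at a time; state shown every 25 steps (Δt=0.5):
t=0.500: state=(2.492)
t=1.000: state=(3.827)
t=1.500: state=(4.913)
t=2.000: state=(5.564)
t=2.500: state=(5.886)
t=3.000: state=(6.030)
t=3.500: state=(6.091)
t=4.000: state=(6.117)
t=4.500: state=(6.127)
t=5.000: state=(6.132)
t=5.500: state=(6.134)
t=6.000: state=(6.134)
t=6.500: state=(6.135)
t=7.000: state=(6.135)
t=7.500: state=(6.135)
t=7.860: state=(6.135)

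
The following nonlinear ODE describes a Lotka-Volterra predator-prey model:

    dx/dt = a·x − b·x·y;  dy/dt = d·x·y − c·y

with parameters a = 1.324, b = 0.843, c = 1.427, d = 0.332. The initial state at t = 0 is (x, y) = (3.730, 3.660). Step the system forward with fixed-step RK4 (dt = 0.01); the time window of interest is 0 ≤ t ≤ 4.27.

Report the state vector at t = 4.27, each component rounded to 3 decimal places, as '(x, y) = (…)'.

t=0.000: state=(3.730, 3.660)
step 1 (dt=0.01): k1=(-6.570, -0.690), k2=(-6.501, -0.730), k3=(-6.501, -0.729), k4=(-6.433, -0.768); state += dt/6·(k1+2k2+2k3+k4)
t=0.010: state=(3.665, 3.653)
t=0.020: state=(3.601, 3.645)
t=0.030: state=(3.539, 3.636)
continuing one RK4 step at a time; state shown every 20 steps (Δt=0.2):
t=0.200: state=(2.673, 3.394)
t=0.400: state=(2.034, 2.977)
t=0.600: state=(1.667, 2.527)
t=0.800: state=(1.471, 2.107)
t=1.000: state=(1.387, 1.741)
t=1.200: state=(1.384, 1.434)
t=1.400: state=(1.448, 1.184)
t=1.600: state=(1.572, 0.983)
t=1.800: state=(1.760, 0.825)
t=2.000: state=(2.018, 0.703)
t=2.200: state=(2.355, 0.611)
t=2.400: state=(2.785, 0.544)
t=2.600: state=(3.324, 0.501)
t=2.800: state=(3.989, 0.480)
t=3.000: state=(4.796, 0.482)
t=3.200: state=(5.749, 0.514)
t=3.400: state=(6.833, 0.586)
t=3.600: state=(7.984, 0.721)
t=3.800: state=(9.050, 0.955)
t=4.000: state=(9.742, 1.344)
t=4.200: state=(9.658, 1.934)
t=4.270: state=(9.385, 2.184)

(x, y) = (9.385, 2.184)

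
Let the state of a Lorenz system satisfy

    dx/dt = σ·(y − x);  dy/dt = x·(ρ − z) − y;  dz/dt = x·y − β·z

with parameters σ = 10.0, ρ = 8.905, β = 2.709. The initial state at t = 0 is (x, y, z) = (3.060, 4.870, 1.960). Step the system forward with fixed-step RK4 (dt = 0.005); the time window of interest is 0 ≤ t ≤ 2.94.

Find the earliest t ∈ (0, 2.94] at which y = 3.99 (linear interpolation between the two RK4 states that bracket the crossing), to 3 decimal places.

t = 0.453

t=0.000: state=(3.060, 4.870, 1.960)
step 1 (dt=0.005): k1=(18.100, 16.382, 9.593), k2=(18.057, 16.581, 9.875), k3=(18.063, 16.577, 9.874), k4=(18.026, 16.771, 10.160); state += dt/6·(k1+2k2+2k3+k4)
t=0.005: state=(3.150, 4.953, 2.009)
t=0.010: state=(3.240, 5.038, 2.062)
t=0.015: state=(3.330, 5.124, 2.117)
continuing one RK4 step at a time; state shown every 20 steps (Δt=0.1):
t=0.100: state=(4.880, 6.748, 3.564)
t=0.200: state=(6.667, 8.217, 6.635)
t=0.300: state=(7.578, 7.673, 10.241)
t=0.400: state=(6.788, 5.251, 11.968)
t=0.450: state=(5.919, 4.051, 11.829)
next step: t=0.455: state=(5.826, 3.946, 11.786) — y has crossed 3.99
linear interpolation between t=0.450 (4.05090) and t=0.455 (3.94567) → t≈0.453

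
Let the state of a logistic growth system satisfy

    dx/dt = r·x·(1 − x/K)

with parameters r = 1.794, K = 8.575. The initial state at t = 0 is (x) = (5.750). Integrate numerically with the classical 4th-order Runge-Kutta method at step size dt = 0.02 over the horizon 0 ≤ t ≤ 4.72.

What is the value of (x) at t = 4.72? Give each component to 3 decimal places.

(x) = (8.574)

t=0.000: state=(5.750)
step 1 (dt=0.02): k1=(3.398), k2=(3.377), k3=(3.377), k4=(3.356); state += dt/6·(k1+2k2+2k3+k4)
t=0.020: state=(5.818)
t=0.040: state=(5.884)
t=0.060: state=(5.950)
continuing one RK4 step at a time; state shown every 10 steps (Δt=0.2):
t=0.200: state=(6.384)
t=0.400: state=(6.917)
t=0.600: state=(7.345)
t=0.800: state=(7.677)
t=1.000: state=(7.927)
t=1.200: state=(8.112)
t=1.400: state=(8.246)
t=1.600: state=(8.343)
t=1.800: state=(8.411)
t=2.000: state=(8.460)
t=2.200: state=(8.494)
t=2.400: state=(8.519)
t=2.600: state=(8.535)
t=2.800: state=(8.547)
t=3.000: state=(8.556)
t=3.200: state=(8.561)
t=3.400: state=(8.566)
t=3.600: state=(8.568)
t=3.800: state=(8.570)
t=4.000: state=(8.572)
t=4.200: state=(8.573)
t=4.400: state=(8.573)
t=4.600: state=(8.574)
t=4.720: state=(8.574)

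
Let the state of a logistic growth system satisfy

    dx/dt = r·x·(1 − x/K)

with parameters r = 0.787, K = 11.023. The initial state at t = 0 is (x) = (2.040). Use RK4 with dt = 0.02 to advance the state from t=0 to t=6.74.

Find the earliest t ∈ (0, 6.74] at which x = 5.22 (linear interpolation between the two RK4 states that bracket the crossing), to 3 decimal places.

t = 1.749

t=0.000: state=(2.040)
step 1 (dt=0.02): k1=(1.308), k2=(1.315), k3=(1.315), k4=(1.321); state += dt/6·(k1+2k2+2k3+k4)
t=0.020: state=(2.066)
t=0.040: state=(2.093)
t=0.060: state=(2.120)
continuing one RK4 step at a time; state shown every 25 steps (Δt=0.5):
t=0.500: state=(2.776)
t=1.000: state=(3.669)
t=1.500: state=(4.686)
t=1.740: state=(5.200)
next step: t=1.760: state=(5.244) — x has crossed 5.22
linear interpolation between t=1.740 (5.20042) and t=1.760 (5.24368) → t≈1.749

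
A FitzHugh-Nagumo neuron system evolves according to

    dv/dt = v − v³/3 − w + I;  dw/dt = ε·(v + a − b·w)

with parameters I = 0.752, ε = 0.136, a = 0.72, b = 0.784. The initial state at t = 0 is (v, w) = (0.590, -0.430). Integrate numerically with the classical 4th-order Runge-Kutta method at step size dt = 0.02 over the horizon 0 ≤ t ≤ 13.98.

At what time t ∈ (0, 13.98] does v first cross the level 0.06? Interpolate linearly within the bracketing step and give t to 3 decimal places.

t=0.000: state=(0.590, -0.430)
step 1 (dt=0.02): k1=(1.704, 0.224), k2=(1.712, 0.226), k3=(1.712, 0.226), k4=(1.721, 0.228); state += dt/6·(k1+2k2+2k3+k4)
t=0.020: state=(0.624, -0.425)
t=0.040: state=(0.659, -0.421)
t=0.060: state=(0.694, -0.416)
continuing one RK4 step at a time; state shown every 25 steps (Δt=0.5):
t=0.500: state=(1.449, -0.292)
t=1.000: state=(1.916, -0.114)
t=1.500: state=(2.003, 0.070)
t=2.000: state=(1.976, 0.246)
t=2.500: state=(1.925, 0.410)
t=3.000: state=(1.868, 0.562)
t=3.500: state=(1.810, 0.703)
t=4.000: state=(1.751, 0.832)
t=4.500: state=(1.692, 0.950)
t=5.000: state=(1.631, 1.058)
t=5.500: state=(1.570, 1.157)
t=6.000: state=(1.507, 1.247)
t=6.500: state=(1.442, 1.327)
t=7.000: state=(1.374, 1.399)
t=7.500: state=(1.303, 1.463)
t=8.000: state=(1.228, 1.518)
t=8.500: state=(1.147, 1.566)
t=9.000: state=(1.057, 1.605)
t=9.500: state=(0.955, 1.636)
t=10.000: state=(0.835, 1.658)
t=10.500: state=(0.685, 1.670)
t=11.000: state=(0.485, 1.670)
t=11.500: state=(0.196, 1.655)
t=11.660: state=(0.074, 1.645)
next step: t=11.680: state=(0.058, 1.644) — v has crossed 0.06
linear interpolation between t=11.660 (0.07411) and t=11.680 (0.05758) → t≈11.677

t = 11.677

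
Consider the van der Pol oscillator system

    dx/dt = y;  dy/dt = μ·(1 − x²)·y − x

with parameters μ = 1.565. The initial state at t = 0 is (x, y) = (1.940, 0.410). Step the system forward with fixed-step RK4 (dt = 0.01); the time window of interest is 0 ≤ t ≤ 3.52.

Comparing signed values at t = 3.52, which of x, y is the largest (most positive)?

t=0.000: state=(1.940, 0.410)
step 1 (dt=0.01): k1=(0.410, -3.713), k2=(0.391, -3.640), k3=(0.392, -3.641), k4=(0.374, -3.569); state += dt/6·(k1+2k2+2k3+k4)
t=0.010: state=(1.944, 0.374)
t=0.020: state=(1.947, 0.339)
t=0.030: state=(1.951, 0.305)
continuing one RK4 step at a time; state shown every 20 steps (Δt=0.2):
t=0.200: state=(1.965, -0.091)
t=0.400: state=(1.923, -0.298)
t=0.600: state=(1.853, -0.394)
t=0.800: state=(1.768, -0.453)
t=1.000: state=(1.672, -0.504)
t=1.200: state=(1.566, -0.559)
t=1.400: state=(1.448, -0.625)
t=1.600: state=(1.314, -0.712)
t=1.800: state=(1.160, -0.832)
t=2.000: state=(0.978, -1.005)
t=2.200: state=(0.753, -1.266)
t=2.400: state=(0.462, -1.672)
t=2.600: state=(0.070, -2.290)
t=2.800: state=(-0.464, -3.036)
t=3.000: state=(-1.109, -3.230)
t=3.200: state=(-1.663, -2.127)
t=3.400: state=(-1.945, -0.767)
t=3.520: state=(-2.004, -0.261)
compare at T: x=-2.004, y=-0.261

largest component: y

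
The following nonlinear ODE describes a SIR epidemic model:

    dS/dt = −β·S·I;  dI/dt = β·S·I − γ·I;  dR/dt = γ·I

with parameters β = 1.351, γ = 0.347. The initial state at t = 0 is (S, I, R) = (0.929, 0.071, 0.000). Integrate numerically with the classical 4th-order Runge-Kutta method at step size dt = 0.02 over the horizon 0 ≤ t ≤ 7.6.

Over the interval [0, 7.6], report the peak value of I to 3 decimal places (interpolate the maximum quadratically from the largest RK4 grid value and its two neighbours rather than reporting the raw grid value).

max I = 0.413

t=0.000: state=(0.929, 0.071, 0.000)
step 1 (dt=0.02): k1=(-0.089, 0.064, 0.025), k2=(-0.090, 0.065, 0.025), k3=(-0.090, 0.065, 0.025), k4=(-0.091, 0.065, 0.025); state += dt/6·(k1+2k2+2k3+k4)
t=0.020: state=(0.927, 0.072, 0.000)
t=0.040: state=(0.925, 0.074, 0.001)
t=0.060: state=(0.924, 0.075, 0.002)
continuing one RK4 step at a time; state shown every 25 steps (Δt=0.5):
t=0.500: state=(0.875, 0.110, 0.015)
t=1.000: state=(0.798, 0.163, 0.039)
t=1.500: state=(0.700, 0.227, 0.073)
t=2.000: state=(0.587, 0.295, 0.118)
t=2.500: state=(0.471, 0.355, 0.175)
t=3.000: state=(0.365, 0.395, 0.240)
t=3.500: state=(0.278, 0.412, 0.310)
t=4.000: state=(0.210, 0.408, 0.382)
t=4.500: state=(0.160, 0.389, 0.451)
t=5.000: state=(0.125, 0.359, 0.516)
t=5.500: state=(0.099, 0.326, 0.575)
t=6.000: state=(0.080, 0.291, 0.629)
t=6.500: state=(0.067, 0.257, 0.676)
t=7.000: state=(0.057, 0.225, 0.718)
t=7.500: state=(0.049, 0.196, 0.755)
t=7.600: state=(0.048, 0.191, 0.761)
largest grid value and its neighbours: I(3.620)=0.41293, I(3.640)=0.41294, I(3.660)=0.41293
parabola through these three points peaks at t≈3.639 with I≈0.41294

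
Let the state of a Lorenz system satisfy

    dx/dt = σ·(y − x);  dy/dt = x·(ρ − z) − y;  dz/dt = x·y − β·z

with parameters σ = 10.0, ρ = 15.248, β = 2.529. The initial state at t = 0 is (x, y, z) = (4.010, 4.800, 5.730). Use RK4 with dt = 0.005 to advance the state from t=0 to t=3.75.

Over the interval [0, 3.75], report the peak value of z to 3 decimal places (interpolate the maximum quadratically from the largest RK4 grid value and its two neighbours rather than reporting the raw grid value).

t=0.000: state=(4.010, 4.800, 5.730)
step 1 (dt=0.005): k1=(7.900, 33.367, 4.757), k2=(8.537, 33.424, 5.158), k3=(8.522, 33.435, 5.164), k4=(9.146, 33.501, 5.574); state += dt/6·(k1+2k2+2k3+k4)
t=0.005: state=(4.053, 4.967, 5.756)
t=0.010: state=(4.101, 5.135, 5.786)
t=0.015: state=(4.156, 5.304, 5.820)
continuing one RK4 step at a time; state shown every 40 steps (Δt=0.2):
t=0.200: state=(8.671, 11.424, 12.266)
t=0.400: state=(7.865, 4.356, 20.449)
t=0.600: state=(2.520, 1.354, 13.900)
t=0.800: state=(2.118, 2.613, 8.987)
t=1.000: state=(4.389, 6.270, 7.641)
t=1.200: state=(8.924, 10.561, 14.707)
t=1.400: state=(6.734, 3.840, 18.896)
t=1.600: state=(2.927, 2.258, 13.113)
t=1.800: state=(3.260, 4.127, 9.305)
t=2.000: state=(6.293, 8.334, 10.408)
t=2.200: state=(8.669, 7.998, 17.815)
t=2.400: state=(4.947, 3.155, 16.253)
t=2.600: state=(3.404, 3.535, 11.635)
t=2.800: state=(4.991, 6.378, 10.199)
t=3.000: state=(7.927, 8.830, 14.717)
t=3.200: state=(6.664, 4.947, 17.383)
t=3.400: state=(4.128, 3.626, 13.589)
t=3.600: state=(4.561, 5.398, 11.078)
t=3.750: state=(6.269, 7.569, 12.051)
largest grid value and its neighbours: z(0.365)=20.72841, z(0.370)=20.73395, z(0.375)=20.72311
parabola through these three points peaks at t≈0.369 with z≈20.73416

max z = 20.734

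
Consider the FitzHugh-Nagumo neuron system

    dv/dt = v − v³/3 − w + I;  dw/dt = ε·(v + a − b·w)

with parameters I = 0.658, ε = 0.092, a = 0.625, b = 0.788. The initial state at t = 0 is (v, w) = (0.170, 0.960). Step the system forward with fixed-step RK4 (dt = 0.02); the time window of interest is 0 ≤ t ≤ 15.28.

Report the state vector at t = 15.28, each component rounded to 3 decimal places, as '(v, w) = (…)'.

(v, w) = (-0.699, -0.151)

t=0.000: state=(0.170, 0.960)
step 1 (dt=0.02): k1=(-0.134, 0.004), k2=(-0.135, 0.003), k3=(-0.135, 0.003), k4=(-0.136, 0.003); state += dt/6·(k1+2k2+2k3+k4)
t=0.020: state=(0.167, 0.960)
t=0.040: state=(0.165, 0.960)
t=0.060: state=(0.162, 0.960)
continuing one RK4 step at a time; state shown every 25 steps (Δt=0.5):
t=0.500: state=(0.084, 0.960)
t=1.000: state=(-0.057, 0.955)
t=1.500: state=(-0.282, 0.942)
t=2.000: state=(-0.622, 0.916)
t=2.500: state=(-1.056, 0.874)
t=3.000: state=(-1.439, 0.814)
t=3.500: state=(-1.646, 0.743)
t=4.000: state=(-1.713, 0.669)
t=4.500: state=(-1.715, 0.596)
t=5.000: state=(-1.693, 0.526)
t=5.500: state=(-1.662, 0.459)
t=6.000: state=(-1.627, 0.397)
t=6.500: state=(-1.592, 0.338)
t=7.000: state=(-1.555, 0.284)
t=7.500: state=(-1.518, 0.232)
t=8.000: state=(-1.481, 0.184)
t=8.500: state=(-1.443, 0.140)
t=9.000: state=(-1.404, 0.099)
t=9.500: state=(-1.365, 0.061)
t=10.000: state=(-1.325, 0.026)
t=10.500: state=(-1.283, -0.005)
t=11.000: state=(-1.240, -0.034)
t=11.500: state=(-1.196, -0.059)
t=12.000: state=(-1.149, -0.082)
t=12.500: state=(-1.099, -0.102)
t=13.000: state=(-1.045, -0.118)
t=13.500: state=(-0.987, -0.132)
t=14.000: state=(-0.922, -0.142)
t=14.500: state=(-0.847, -0.149)
t=15.000: state=(-0.757, -0.151)
t=15.280: state=(-0.699, -0.151)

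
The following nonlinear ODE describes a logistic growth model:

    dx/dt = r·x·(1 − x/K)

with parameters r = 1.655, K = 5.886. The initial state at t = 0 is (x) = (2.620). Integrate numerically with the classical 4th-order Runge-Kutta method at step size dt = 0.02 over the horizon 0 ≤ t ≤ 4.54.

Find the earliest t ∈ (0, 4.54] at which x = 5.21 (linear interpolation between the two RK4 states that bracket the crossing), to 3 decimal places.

t = 1.367

t=0.000: state=(2.620)
step 1 (dt=0.02): k1=(2.406), k2=(2.410), k3=(2.410), k4=(2.414); state += dt/6·(k1+2k2+2k3+k4)
t=0.020: state=(2.668)
t=0.040: state=(2.717)
t=0.060: state=(2.765)
continuing one RK4 step at a time; state shown every 10 steps (Δt=0.2):
t=0.200: state=(3.106)
t=0.400: state=(3.582)
t=0.600: state=(4.027)
t=0.800: state=(4.420)
t=1.000: state=(4.754)
t=1.200: state=(5.026)
t=1.360: state=(5.203)
next step: t=1.380: state=(5.223) — x has crossed 5.21
linear interpolation between t=1.360 (5.20295) and t=1.380 (5.22268) → t≈1.367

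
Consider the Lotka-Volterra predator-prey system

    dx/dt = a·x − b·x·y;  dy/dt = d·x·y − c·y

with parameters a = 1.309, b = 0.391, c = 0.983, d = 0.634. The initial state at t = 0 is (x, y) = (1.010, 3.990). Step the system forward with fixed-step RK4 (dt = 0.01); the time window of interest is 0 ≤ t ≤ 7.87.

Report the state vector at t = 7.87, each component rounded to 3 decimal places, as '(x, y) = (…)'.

(x, y) = (1.626, 2.209)

t=0.000: state=(1.010, 3.990)
step 1 (dt=0.01): k1=(-0.254, -1.367), k2=(-0.251, -1.368), k3=(-0.251, -1.368), k4=(-0.248, -1.369); state += dt/6·(k1+2k2+2k3+k4)
t=0.010: state=(1.007, 3.976)
t=0.020: state=(1.005, 3.963)
t=0.030: state=(1.003, 3.949)
continuing one RK4 step at a time; state shown every 50 steps (Δt=0.5):
t=0.500: state=(0.952, 3.319)
t=1.000: state=(1.013, 2.765)
t=1.500: state=(1.182, 2.388)
t=2.000: state=(1.456, 2.213)
t=2.500: state=(1.815, 2.270)
t=3.000: state=(2.177, 2.619)
t=3.500: state=(2.359, 3.313)
t=4.000: state=(2.177, 4.201)
t=4.500: state=(1.724, 4.784)
t=5.000: state=(1.298, 4.707)
t=5.500: state=(1.045, 4.154)
t=6.000: state=(0.954, 3.476)
t=6.500: state=(0.988, 2.884)
t=7.000: state=(1.131, 2.462)
t=7.500: state=(1.380, 2.236)
t=7.870: state=(1.626, 2.209)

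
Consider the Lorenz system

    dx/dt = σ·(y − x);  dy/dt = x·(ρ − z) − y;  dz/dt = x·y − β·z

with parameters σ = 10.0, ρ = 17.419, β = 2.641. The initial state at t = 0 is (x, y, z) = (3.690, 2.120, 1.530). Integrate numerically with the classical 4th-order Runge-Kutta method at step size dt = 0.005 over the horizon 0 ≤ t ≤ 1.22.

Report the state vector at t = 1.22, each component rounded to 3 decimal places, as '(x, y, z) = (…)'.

(x, y, z) = (-10.669, -12.692, 18.206)

t=0.000: state=(3.690, 2.120, 1.530)
step 1 (dt=0.005): k1=(-15.700, 56.510, 3.782), k2=(-13.895, 55.711, 4.190), k3=(-13.960, 55.781, 4.190), k4=(-12.213, 55.047, 4.588); state += dt/6·(k1+2k2+2k3+k4)
t=0.005: state=(3.620, 2.399, 1.551)
t=0.010: state=(3.567, 2.671, 1.576)
t=0.015: state=(3.530, 2.938, 1.605)
continuing one RK4 step at a time; state shown every 10 steps (Δt=0.05):
t=0.050: state=(3.638, 4.742, 1.919)
t=0.100: state=(4.647, 7.505, 2.862)
t=0.150: state=(6.454, 10.785, 4.890)
t=0.200: state=(8.903, 14.224, 8.831)
t=0.250: state=(11.514, 16.242, 15.197)
t=0.300: state=(13.147, 14.470, 22.504)
t=0.350: state=(12.550, 8.862, 26.951)
t=0.400: state=(9.803, 3.055, 26.715)
t=0.450: state=(6.352, -0.264, 23.881)
t=0.500: state=(3.452, -1.427, 20.719)
t=0.550: state=(1.479, -1.597, 17.984)
t=0.600: state=(0.286, -1.505, 15.700)
t=0.650: state=(-0.403, -1.450, 13.764)
t=0.700: state=(-0.826, -1.521, 12.105)
t=0.750: state=(-1.141, -1.740, 10.683)
t=0.800: state=(-1.452, -2.121, 9.479)
t=0.850: state=(-1.830, -2.694, 8.491)
t=0.900: state=(-2.334, -3.506, 7.742)
t=0.950: state=(-3.023, -4.627, 7.293)
t=1.000: state=(-3.960, -6.125, 7.270)
t=1.050: state=(-5.204, -8.025, 7.891)
t=1.100: state=(-6.772, -10.192, 9.484)
t=1.150: state=(-8.553, -12.139, 12.364)
t=1.200: state=(-10.189, -12.930, 16.440)
t=1.220: state=(-10.669, -12.692, 18.206)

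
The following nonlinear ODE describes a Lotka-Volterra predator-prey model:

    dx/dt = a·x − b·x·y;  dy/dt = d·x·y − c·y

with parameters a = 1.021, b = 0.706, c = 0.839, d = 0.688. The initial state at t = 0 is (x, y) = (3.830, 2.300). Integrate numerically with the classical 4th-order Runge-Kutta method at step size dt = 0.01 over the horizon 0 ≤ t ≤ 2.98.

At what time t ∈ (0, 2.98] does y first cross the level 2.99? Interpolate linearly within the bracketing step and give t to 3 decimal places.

t=0.000: state=(3.830, 2.300)
step 1 (dt=0.01): k1=(-2.309, 4.131), k2=(-2.357, 4.150), k3=(-2.358, 4.149), k4=(-2.406, 4.167); state += dt/6·(k1+2k2+2k3+k4)
t=0.010: state=(3.806, 2.341)
t=0.020: state=(3.782, 2.383)
t=0.030: state=(3.756, 2.426)
continuing one RK4 step at a time; state shown every 10 steps (Δt=0.1):
t=0.100: state=(3.552, 2.728)
t=0.150: state=(3.382, 2.947)
next step: t=0.160: state=(3.346, 2.991) — y has crossed 2.99
linear interpolation between t=0.150 (2.94722) and t=0.160 (2.99103) → t≈0.160

t = 0.160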